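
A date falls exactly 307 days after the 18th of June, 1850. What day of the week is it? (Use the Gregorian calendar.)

First find the weekday of Jun 18, 1850. Doomsday rule: the anchor day for the 1800s is Friday. For year 50: 50÷12 = 4 r 2, and 2÷4 = 0, so 4+2+0 = 6.
Friday + 6 ≡ Thursday — that's 1850's doomsday.
In June the doomsday date is Jun 6.
Jun 18 is 12 days after Jun 6; 12 mod 7 = 5, so Thursday + 5 = Tuesday.
307 mod 7 = 6, so 307 days after a Tuesday is Tuesday + 6 = Monday.

Monday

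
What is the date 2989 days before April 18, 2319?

−365 (one year) → Apr 18, 2318 (2624 left).
−365 (one year) → Apr 18, 2317 (2259 left).
−365 (one year) → Apr 18, 2316 (1894 left).
−366 (one year; includes Feb 29, 2316) → Apr 18, 2315 (1528 left).
−365 (one year) → Apr 18, 2314 (1163 left).
−365 (one year) → Apr 18, 2313 (798 left).
−365 (one year) → Apr 18, 2312 (433 left).
−366 (one year; includes Feb 29, 2312) → Apr 18, 2311 (67 left).
−18 → Mar 31, 2311 (end of Mar, 31 days; 49 left).
−31 → Feb 28, 2311 (end of Feb, 28 days; 18 left).
−18 → Feb 10, 2311.

February 10, 2311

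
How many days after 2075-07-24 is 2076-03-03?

223

Jul 24, 2075 → Aug 24, 2075: 31 days (July has 31).
Aug 24, 2075 → Sep 24, 2075: 31 days (August has 31).
Sep 24, 2075 → Oct 24, 2075: 30 days (September has 30).
Oct 24, 2075 → Nov 24, 2075: 31 days (October has 31).
Nov 24, 2075 → Dec 24, 2075: 30 days (November has 30).
Dec 24, 2075 → Jan 24, 2076: 31 days (December has 31).
Jan 24, 2076 → Feb 24, 2076: 31 days (January has 31).
Feb 24, 2076 → Mar 3, 2076: 8 days.
Total: 223 days.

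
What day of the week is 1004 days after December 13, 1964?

Wednesday

Dec 13, 1964 is a Sunday.
1004 mod 7 = 3, so 1004 days after a Sunday is Sunday + 3 = Wednesday.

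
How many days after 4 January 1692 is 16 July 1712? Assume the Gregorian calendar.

Jan 4, 1692 → Jan 4, 1693: 366 days (Feb 29, 1692 is in that span).
Jan 4, 1693 → Jan 4, 1694: 365 days.
Jan 4, 1694 → Jan 4, 1695: 365 days.
Jan 4, 1695 → Jan 4, 1696: 365 days.
Jan 4, 1696 → Jan 4, 1697: 366 days (Feb 29, 1696 is in that span).
Jan 4, 1697 → Jan 4, 1698: 365 days.
Jan 4, 1698 → Jan 4, 1699: 365 days.
Jan 4, 1699 → Jan 4, 1700: 365 days.
Jan 4, 1700 → Jan 4, 1701: 365 days.
Jan 4, 1701 → Jan 4, 1702: 365 days.
Jan 4, 1702 → Jan 4, 1703: 365 days.
Jan 4, 1703 → Jan 4, 1704: 365 days.
Jan 4, 1704 → Jan 4, 1705: 366 days (Feb 29, 1704 is in that span).
Jan 4, 1705 → Jan 4, 1706: 365 days.
Jan 4, 1706 → Jan 4, 1707: 365 days.
Jan 4, 1707 → Jan 4, 1708: 365 days.
Jan 4, 1708 → Jan 4, 1709: 366 days (Feb 29, 1708 is in that span).
Jan 4, 1709 → Jan 4, 1710: 365 days.
Jan 4, 1710 → Jan 4, 1711: 365 days.
Jan 4, 1711 → Jan 4, 1712: 365 days.
Jan 4, 1712 → Feb 4, 1712: 31 days (January has 31).
Feb 4, 1712 → Mar 4, 1712: 29 days (February has 29).
Mar 4, 1712 → Apr 4, 1712: 31 days (March has 31).
Apr 4, 1712 → May 4, 1712: 30 days (April has 30).
May 4, 1712 → Jun 4, 1712: 31 days (May has 31).
Jun 4, 1712 → Jul 4, 1712: 30 days (June has 30).
Jul 4, 1712 → Jul 16, 1712: 12 days.
Total: 7498 days.

7498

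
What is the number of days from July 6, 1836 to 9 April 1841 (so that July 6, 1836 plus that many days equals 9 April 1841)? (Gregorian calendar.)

Jul 6, 1836 → Jul 6, 1837: 365 days.
Jul 6, 1837 → Jul 6, 1838: 365 days.
Jul 6, 1838 → Jul 6, 1839: 365 days.
Jul 6, 1839 → Jul 6, 1840: 366 days (Feb 29, 1840 is in that span).
Jul 6, 1840 → Aug 6, 1840: 31 days (July has 31).
Aug 6, 1840 → Sep 6, 1840: 31 days (August has 31).
Sep 6, 1840 → Oct 6, 1840: 30 days (September has 30).
Oct 6, 1840 → Nov 6, 1840: 31 days (October has 31).
Nov 6, 1840 → Dec 6, 1840: 30 days (November has 30).
Dec 6, 1840 → Jan 6, 1841: 31 days (December has 31).
Jan 6, 1841 → Feb 6, 1841: 31 days (January has 31).
Feb 6, 1841 → Mar 6, 1841: 28 days (February has 28).
Mar 6, 1841 → Apr 6, 1841: 31 days (March has 31).
Apr 6, 1841 → Apr 9, 1841: 3 days.
Total: 1738 days.

1738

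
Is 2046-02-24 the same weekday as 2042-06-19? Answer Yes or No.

From Jun 19, 2042 to Feb 24, 2046 is 1346 days.
1346 mod 7 = 2, so they are different weekdays.
(Jun 19, 2042 is a Thursday; Feb 24, 2046 is a Saturday.)

No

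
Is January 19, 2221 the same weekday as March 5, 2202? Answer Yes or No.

Yes

From Mar 5, 2202 to Jan 19, 2221 is 6895 days.
6895 mod 7 = 0, so they are the same weekday.
(Mar 5, 2202 is a Friday; Jan 19, 2221 is a Friday.)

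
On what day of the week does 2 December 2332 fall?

Doomsday rule: the anchor day for the 2300s is Wednesday. For year 32: 32÷12 = 2 r 8, and 8÷4 = 2, so 2+8+2 = 12.
Wednesday + 12 ≡ Monday — that's 2332's doomsday.
In December the doomsday date is Dec 12.
Dec 2 is 10 days before Dec 12; 10 mod 7 = 3, so Monday − 3 = Friday.

Friday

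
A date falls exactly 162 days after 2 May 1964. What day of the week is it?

Sunday

First find the weekday of May 2, 1964. Doomsday rule: the anchor day for the 1900s is Wednesday. For year 64: 64÷12 = 5 r 4, and 4÷4 = 1, so 5+4+1 = 10.
Wednesday + 10 ≡ Saturday — that's 1964's doomsday.
In May the doomsday date is May 9.
May 2 is 7 days before May 9; 7 mod 7 = 0, so Saturday − 0 = Saturday.
162 mod 7 = 1, so 162 days after a Saturday is Saturday + 1 = Sunday.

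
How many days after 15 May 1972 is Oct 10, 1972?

148

May 15, 1972 → Jun 15, 1972: 31 days (May has 31).
Jun 15, 1972 → Jul 15, 1972: 30 days (June has 30).
Jul 15, 1972 → Aug 15, 1972: 31 days (July has 31).
Aug 15, 1972 → Sep 15, 1972: 31 days (August has 31).
Sep 15, 1972 → Oct 10, 1972: 25 days.
Total: 148 days.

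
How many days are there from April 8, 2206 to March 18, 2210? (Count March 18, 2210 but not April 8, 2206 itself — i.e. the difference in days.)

Apr 8, 2206 → Apr 8, 2207: 365 days.
Apr 8, 2207 → Apr 8, 2208: 366 days (Feb 29, 2208 is in that span).
Apr 8, 2208 → Apr 8, 2209: 365 days.
Apr 8, 2209 → May 8, 2209: 30 days (April has 30).
May 8, 2209 → Jun 8, 2209: 31 days (May has 31).
Jun 8, 2209 → Jul 8, 2209: 30 days (June has 30).
Jul 8, 2209 → Aug 8, 2209: 31 days (July has 31).
Aug 8, 2209 → Sep 8, 2209: 31 days (August has 31).
Sep 8, 2209 → Oct 8, 2209: 30 days (September has 30).
Oct 8, 2209 → Nov 8, 2209: 31 days (October has 31).
Nov 8, 2209 → Dec 8, 2209: 30 days (November has 30).
Dec 8, 2209 → Jan 8, 2210: 31 days (December has 31).
Jan 8, 2210 → Feb 8, 2210: 31 days (January has 31).
Feb 8, 2210 → Mar 8, 2210: 28 days (February has 28).
Mar 8, 2210 → Mar 18, 2210: 10 days.
Total: 1440 days.

1440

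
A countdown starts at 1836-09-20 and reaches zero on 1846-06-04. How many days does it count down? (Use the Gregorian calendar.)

3544

Sep 20, 1836 → Sep 20, 1837: 365 days.
Sep 20, 1837 → Sep 20, 1838: 365 days.
Sep 20, 1838 → Sep 20, 1839: 365 days.
Sep 20, 1839 → Sep 20, 1840: 366 days (Feb 29, 1840 is in that span).
Sep 20, 1840 → Sep 20, 1841: 365 days.
Sep 20, 1841 → Sep 20, 1842: 365 days.
Sep 20, 1842 → Sep 20, 1843: 365 days.
Sep 20, 1843 → Sep 20, 1844: 366 days (Feb 29, 1844 is in that span).
Sep 20, 1844 → Sep 20, 1845: 365 days.
Sep 20, 1845 → Oct 20, 1845: 30 days (September has 30).
Oct 20, 1845 → Nov 20, 1845: 31 days (October has 31).
Nov 20, 1845 → Dec 20, 1845: 30 days (November has 30).
Dec 20, 1845 → Jan 20, 1846: 31 days (December has 31).
Jan 20, 1846 → Feb 20, 1846: 31 days (January has 31).
Feb 20, 1846 → Mar 20, 1846: 28 days (February has 28).
Mar 20, 1846 → Apr 20, 1846: 31 days (March has 31).
Apr 20, 1846 → May 20, 1846: 30 days (April has 30).
May 20, 1846 → Jun 4, 1846: 15 days.
Total: 3544 days.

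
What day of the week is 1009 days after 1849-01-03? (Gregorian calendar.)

Jan 3, 1849 is a Wednesday.
1009 mod 7 = 1, so 1009 days after a Wednesday is Wednesday + 1 = Thursday.

Thursday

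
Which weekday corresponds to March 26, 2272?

Doomsday rule: the anchor day for the 2200s is Friday. For year 72: 72÷12 = 6 r 0, and 0÷4 = 0, so 6+0+0 = 6.
Friday + 6 ≡ Thursday — that's 2272's doomsday.
In March the doomsday date is Mar 14.
Mar 26 is 12 days after Mar 14; 12 mod 7 = 5, so Thursday + 5 = Tuesday.

Tuesday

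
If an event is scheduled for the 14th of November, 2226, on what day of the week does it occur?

January 1, 2226 is a Sunday.
Jan 1, 2226 → Feb 1, 2226: 31 days (January has 31).
Feb 1, 2226 → Mar 1, 2226: 28 days (February has 28).
Mar 1, 2226 → Apr 1, 2226: 31 days (March has 31).
Apr 1, 2226 → May 1, 2226: 30 days (April has 30).
May 1, 2226 → Jun 1, 2226: 31 days (May has 31).
Jun 1, 2226 → Jul 1, 2226: 30 days (June has 30).
Jul 1, 2226 → Aug 1, 2226: 31 days (July has 31).
Aug 1, 2226 → Sep 1, 2226: 31 days (August has 31).
Sep 1, 2226 → Oct 1, 2226: 30 days (September has 30).
Oct 1, 2226 → Nov 1, 2226: 31 days (October has 31).
Nov 1, 2226 → Nov 14, 2226: 13 days.
Total: 317 days.
317 mod 7 = 2, so Sunday + 2 = Tuesday.

Tuesday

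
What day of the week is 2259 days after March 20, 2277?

Sunday

First find the weekday of Mar 20, 2277. Doomsday rule: the anchor day for the 2200s is Friday. For year 77: 77÷12 = 6 r 5, and 5÷4 = 1, so 6+5+1 = 12.
Friday + 12 ≡ Wednesday — that's 2277's doomsday.
In March the doomsday date is Mar 14.
Mar 20 is 6 days after Mar 14; 6 mod 7 = 6, so Wednesday + 6 = Tuesday.
2259 mod 7 = 5, so 2259 days after a Tuesday is Tuesday + 5 = Sunday.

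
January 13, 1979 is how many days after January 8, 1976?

Jan 8, 1976 → Jan 8, 1977: 366 days (Feb 29, 1976 is in that span).
Jan 8, 1977 → Jan 8, 1978: 365 days.
Jan 8, 1978 → Feb 8, 1978: 31 days (January has 31).
Feb 8, 1978 → Mar 8, 1978: 28 days (February has 28).
Mar 8, 1978 → Apr 8, 1978: 31 days (March has 31).
Apr 8, 1978 → May 8, 1978: 30 days (April has 30).
May 8, 1978 → Jun 8, 1978: 31 days (May has 31).
Jun 8, 1978 → Jul 8, 1978: 30 days (June has 30).
Jul 8, 1978 → Aug 8, 1978: 31 days (July has 31).
Aug 8, 1978 → Sep 8, 1978: 31 days (August has 31).
Sep 8, 1978 → Oct 8, 1978: 30 days (September has 30).
Oct 8, 1978 → Nov 8, 1978: 31 days (October has 31).
Nov 8, 1978 → Dec 8, 1978: 30 days (November has 30).
Dec 8, 1978 → Jan 8, 1979: 31 days (December has 31).
Jan 8, 1979 → Jan 13, 1979: 5 days.
Total: 1101 days.

1101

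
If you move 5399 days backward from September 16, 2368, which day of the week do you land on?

Saturday

First find the weekday of Sep 16, 2368. Doomsday rule: the anchor day for the 2300s is Wednesday. For year 68: 68÷12 = 5 r 8, and 8÷4 = 2, so 5+8+2 = 15.
Wednesday + 15 ≡ Thursday — that's 2368's doomsday.
In September the doomsday date is Sep 5.
Sep 16 is 11 days after Sep 5; 11 mod 7 = 4, so Thursday + 4 = Monday.
5399 mod 7 = 2, so 5399 days before a Monday is Monday − 2 = Saturday.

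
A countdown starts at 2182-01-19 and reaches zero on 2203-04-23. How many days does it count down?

7763

Jan 19, 2182 → Jan 19, 2183: 365 days.
Jan 19, 2183 → Jan 19, 2184: 365 days.
Jan 19, 2184 → Jan 19, 2185: 366 days (Feb 29, 2184 is in that span).
Jan 19, 2185 → Jan 19, 2186: 365 days.
Jan 19, 2186 → Jan 19, 2187: 365 days.
Jan 19, 2187 → Jan 19, 2188: 365 days.
Jan 19, 2188 → Jan 19, 2189: 366 days (Feb 29, 2188 is in that span).
Jan 19, 2189 → Jan 19, 2190: 365 days.
Jan 19, 2190 → Jan 19, 2191: 365 days.
Jan 19, 2191 → Jan 19, 2192: 365 days.
Jan 19, 2192 → Jan 19, 2193: 366 days (Feb 29, 2192 is in that span).
Jan 19, 2193 → Jan 19, 2194: 365 days.
Jan 19, 2194 → Jan 19, 2195: 365 days.
Jan 19, 2195 → Jan 19, 2196: 365 days.
Jan 19, 2196 → Jan 19, 2197: 366 days (Feb 29, 2196 is in that span).
Jan 19, 2197 → Jan 19, 2198: 365 days.
Jan 19, 2198 → Jan 19, 2199: 365 days.
Jan 19, 2199 → Jan 19, 2200: 365 days.
Jan 19, 2200 → Jan 19, 2201: 365 days.
Jan 19, 2201 → Jan 19, 2202: 365 days.
Jan 19, 2202 → Jan 19, 2203: 365 days.
Jan 19, 2203 → Feb 19, 2203: 31 days (January has 31).
Feb 19, 2203 → Mar 19, 2203: 28 days (February has 28).
Mar 19, 2203 → Apr 19, 2203: 31 days (March has 31).
Apr 19, 2203 → Apr 23, 2203: 4 days.
Total: 7763 days.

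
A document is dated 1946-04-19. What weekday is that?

Friday

January 1, 1946 is a Tuesday.
Jan 1, 1946 → Feb 1, 1946: 31 days (January has 31).
Feb 1, 1946 → Mar 1, 1946: 28 days (February has 28).
Mar 1, 1946 → Apr 1, 1946: 31 days (March has 31).
Apr 1, 1946 → Apr 19, 1946: 18 days.
Total: 108 days.
108 mod 7 = 3, so Tuesday + 3 = Friday.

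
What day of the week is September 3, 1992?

January 1, 1992 is a Wednesday.
Jan 1, 1992 → Feb 1, 1992: 31 days (January has 31).
Feb 1, 1992 → Mar 1, 1992: 29 days (February has 29).
Mar 1, 1992 → Apr 1, 1992: 31 days (March has 31).
Apr 1, 1992 → May 1, 1992: 30 days (April has 30).
May 1, 1992 → Jun 1, 1992: 31 days (May has 31).
Jun 1, 1992 → Jul 1, 1992: 30 days (June has 30).
Jul 1, 1992 → Aug 1, 1992: 31 days (July has 31).
Aug 1, 1992 → Sep 1, 1992: 31 days (August has 31).
Sep 1, 1992 → Sep 3, 1992: 2 days.
Total: 246 days.
246 mod 7 = 1, so Wednesday + 1 = Thursday.

Thursday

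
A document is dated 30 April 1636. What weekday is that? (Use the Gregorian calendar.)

Wednesday

Doomsday rule: the anchor day for the 1600s is Tuesday. For year 36: 36÷12 = 3 r 0, and 0÷4 = 0, so 3+0+0 = 3.
Tuesday + 3 ≡ Friday — that's 1636's doomsday.
In April the doomsday date is Apr 4.
Apr 30 is 26 days after Apr 4; 26 mod 7 = 5, so Friday + 5 = Wednesday.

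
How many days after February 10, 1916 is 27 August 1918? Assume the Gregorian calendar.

Feb 10, 1916 → Feb 10, 1917: 366 days (Feb 29, 1916 is in that span).
Feb 10, 1917 → Feb 10, 1918: 365 days.
Feb 10, 1918 → Mar 10, 1918: 28 days (February has 28).
Mar 10, 1918 → Apr 10, 1918: 31 days (March has 31).
Apr 10, 1918 → May 10, 1918: 30 days (April has 30).
May 10, 1918 → Jun 10, 1918: 31 days (May has 31).
Jun 10, 1918 → Jul 10, 1918: 30 days (June has 30).
Jul 10, 1918 → Aug 10, 1918: 31 days (July has 31).
Aug 10, 1918 → Aug 27, 1918: 17 days.
Total: 929 days.

929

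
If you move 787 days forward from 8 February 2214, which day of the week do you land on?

Friday

First find the weekday of Feb 8, 2214. Doomsday rule: the anchor day for the 2200s is Friday. For year 14: 14÷12 = 1 r 2, and 2÷4 = 0, so 1+2+0 = 3.
Friday + 3 ≡ Monday — that's 2214's doomsday.
In February the doomsday date is Feb 28 (2214 is not a leap year).
Feb 8 is 20 days before Feb 28; 20 mod 7 = 6, so Monday − 6 = Tuesday.
787 mod 7 = 3, so 787 days after a Tuesday is Tuesday + 3 = Friday.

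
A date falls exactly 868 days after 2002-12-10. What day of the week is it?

Dec 10, 2002 is a Tuesday.
868 mod 7 = 0, so 868 days after a Tuesday is Tuesday + 0 = Tuesday.

Tuesday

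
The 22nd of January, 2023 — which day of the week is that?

January 1, 2023 is a Sunday.
Jan 1, 2023 → Jan 22, 2023: 21 days.
Total: 21 days.
21 mod 7 = 0, so Sunday + 0 = Sunday.

Sunday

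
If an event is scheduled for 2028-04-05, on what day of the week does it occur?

Wednesday

Doomsday rule: the anchor day for the 2000s is Tuesday. For year 28: 28÷12 = 2 r 4, and 4÷4 = 1, so 2+4+1 = 7.
Tuesday + 7 ≡ Tuesday — that's 2028's doomsday.
In April the doomsday date is Apr 4.
Apr 5 is 1 day after Apr 4; 1 mod 7 = 1, so Tuesday + 1 = Wednesday.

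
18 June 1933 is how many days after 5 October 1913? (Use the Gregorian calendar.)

7196

Oct 5, 1913 → Oct 5, 1914: 365 days.
Oct 5, 1914 → Oct 5, 1915: 365 days.
Oct 5, 1915 → Oct 5, 1916: 366 days (Feb 29, 1916 is in that span).
Oct 5, 1916 → Oct 5, 1917: 365 days.
Oct 5, 1917 → Oct 5, 1918: 365 days.
Oct 5, 1918 → Oct 5, 1919: 365 days.
Oct 5, 1919 → Oct 5, 1920: 366 days (Feb 29, 1920 is in that span).
Oct 5, 1920 → Oct 5, 1921: 365 days.
Oct 5, 1921 → Oct 5, 1922: 365 days.
Oct 5, 1922 → Oct 5, 1923: 365 days.
Oct 5, 1923 → Oct 5, 1924: 366 days (Feb 29, 1924 is in that span).
Oct 5, 1924 → Oct 5, 1925: 365 days.
Oct 5, 1925 → Oct 5, 1926: 365 days.
Oct 5, 1926 → Oct 5, 1927: 365 days.
Oct 5, 1927 → Oct 5, 1928: 366 days (Feb 29, 1928 is in that span).
Oct 5, 1928 → Oct 5, 1929: 365 days.
Oct 5, 1929 → Oct 5, 1930: 365 days.
Oct 5, 1930 → Oct 5, 1931: 365 days.
Oct 5, 1931 → Oct 5, 1932: 366 days (Feb 29, 1932 is in that span).
Oct 5, 1932 → Nov 5, 1932: 31 days (October has 31).
Nov 5, 1932 → Dec 5, 1932: 30 days (November has 30).
Dec 5, 1932 → Jan 5, 1933: 31 days (December has 31).
Jan 5, 1933 → Feb 5, 1933: 31 days (January has 31).
Feb 5, 1933 → Mar 5, 1933: 28 days (February has 28).
Mar 5, 1933 → Apr 5, 1933: 31 days (March has 31).
Apr 5, 1933 → May 5, 1933: 30 days (April has 30).
May 5, 1933 → Jun 5, 1933: 31 days (May has 31).
Jun 5, 1933 → Jun 18, 1933: 13 days.
Total: 7196 days.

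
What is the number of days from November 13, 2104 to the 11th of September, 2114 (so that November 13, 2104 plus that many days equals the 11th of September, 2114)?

Nov 13, 2104 → Nov 13, 2105: 365 days.
Nov 13, 2105 → Nov 13, 2106: 365 days.
Nov 13, 2106 → Nov 13, 2107: 365 days.
Nov 13, 2107 → Nov 13, 2108: 366 days (Feb 29, 2108 is in that span).
Nov 13, 2108 → Nov 13, 2109: 365 days.
Nov 13, 2109 → Nov 13, 2110: 365 days.
Nov 13, 2110 → Nov 13, 2111: 365 days.
Nov 13, 2111 → Nov 13, 2112: 366 days (Feb 29, 2112 is in that span).
Nov 13, 2112 → Nov 13, 2113: 365 days.
Nov 13, 2113 → Dec 13, 2113: 30 days (November has 30).
Dec 13, 2113 → Jan 13, 2114: 31 days (December has 31).
Jan 13, 2114 → Feb 13, 2114: 31 days (January has 31).
Feb 13, 2114 → Mar 13, 2114: 28 days (February has 28).
Mar 13, 2114 → Apr 13, 2114: 31 days (March has 31).
Apr 13, 2114 → May 13, 2114: 30 days (April has 30).
May 13, 2114 → Jun 13, 2114: 31 days (May has 31).
Jun 13, 2114 → Jul 13, 2114: 30 days (June has 30).
Jul 13, 2114 → Aug 13, 2114: 31 days (July has 31).
Aug 13, 2114 → Sep 11, 2114: 29 days.
Total: 3589 days.

3589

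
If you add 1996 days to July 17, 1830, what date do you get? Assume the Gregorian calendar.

January 3, 1836

+365 (one year) → Jul 17, 1831 (1631 left).
+366 (one year; includes Feb 29, 1832) → Jul 17, 1832 (1265 left).
+365 (one year) → Jul 17, 1833 (900 left).
+365 (one year) → Jul 17, 1834 (535 left).
+365 (one year) → Jul 17, 1835 (170 left).
Jul has 31 days: +15 → Aug 1, 1835 (155 left).
Aug has 31 days: +31 → Sep 1, 1835 (124 left).
Sep has 30 days: +30 → Oct 1, 1835 (94 left).
Oct has 31 days: +31 → Nov 1, 1835 (63 left).
Nov has 30 days: +30 → Dec 1, 1835 (33 left).
Dec has 31 days: +31 → Jan 1, 1836 (2 left).
+2 → Jan 3, 1836.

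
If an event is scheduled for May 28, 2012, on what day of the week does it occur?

Monday

Doomsday rule: the anchor day for the 2000s is Tuesday. For year 12: 12÷12 = 1 r 0, and 0÷4 = 0, so 1+0+0 = 1.
Tuesday + 1 ≡ Wednesday — that's 2012's doomsday.
In May the doomsday date is May 9.
May 28 is 19 days after May 9; 19 mod 7 = 5, so Wednesday + 5 = Monday.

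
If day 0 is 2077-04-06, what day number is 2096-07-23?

Apr 6, 2077 → Apr 6, 2078: 365 days.
Apr 6, 2078 → Apr 6, 2079: 365 days.
Apr 6, 2079 → Apr 6, 2080: 366 days (Feb 29, 2080 is in that span).
Apr 6, 2080 → Apr 6, 2081: 365 days.
Apr 6, 2081 → Apr 6, 2082: 365 days.
Apr 6, 2082 → Apr 6, 2083: 365 days.
Apr 6, 2083 → Apr 6, 2084: 366 days (Feb 29, 2084 is in that span).
Apr 6, 2084 → Apr 6, 2085: 365 days.
Apr 6, 2085 → Apr 6, 2086: 365 days.
Apr 6, 2086 → Apr 6, 2087: 365 days.
Apr 6, 2087 → Apr 6, 2088: 366 days (Feb 29, 2088 is in that span).
Apr 6, 2088 → Apr 6, 2089: 365 days.
Apr 6, 2089 → Apr 6, 2090: 365 days.
Apr 6, 2090 → Apr 6, 2091: 365 days.
Apr 6, 2091 → Apr 6, 2092: 366 days (Feb 29, 2092 is in that span).
Apr 6, 2092 → Apr 6, 2093: 365 days.
Apr 6, 2093 → Apr 6, 2094: 365 days.
Apr 6, 2094 → Apr 6, 2095: 365 days.
Apr 6, 2095 → Apr 6, 2096: 366 days (Feb 29, 2096 is in that span).
Apr 6, 2096 → May 6, 2096: 30 days (April has 30).
May 6, 2096 → Jun 6, 2096: 31 days (May has 31).
Jun 6, 2096 → Jul 6, 2096: 30 days (June has 30).
Jul 6, 2096 → Jul 23, 2096: 17 days.
Total: 7048 days.

7048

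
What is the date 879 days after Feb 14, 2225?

July 13, 2227

+365 (one year) → Feb 14, 2226 (514 left).
+365 (one year) → Feb 14, 2227 (149 left).
Feb has 28 days: +15 → Mar 1, 2227 (134 left).
Mar has 31 days: +31 → Apr 1, 2227 (103 left).
Apr has 30 days: +30 → May 1, 2227 (73 left).
May has 31 days: +31 → Jun 1, 2227 (42 left).
Jun has 30 days: +30 → Jul 1, 2227 (12 left).
+12 → Jul 13, 2227.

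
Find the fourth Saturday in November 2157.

November 1, 2157 is a Tuesday.
The first Saturday is therefore November 5 (4 days later).
The fourth Saturday is 5 + 3×7 = November 26.

November 26, 2157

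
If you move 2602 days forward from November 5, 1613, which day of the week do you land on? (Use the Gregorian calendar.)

Sunday

First find the weekday of Nov 5, 1613. Doomsday rule: the anchor day for the 1600s is Tuesday. For year 13: 13÷12 = 1 r 1, and 1÷4 = 0, so 1+1+0 = 2.
Tuesday + 2 ≡ Thursday — that's 1613's doomsday.
In November the doomsday date is Nov 7.
Nov 5 is 2 days before Nov 7; 2 mod 7 = 2, so Thursday − 2 = Tuesday.
2602 mod 7 = 5, so 2602 days after a Tuesday is Tuesday + 5 = Sunday.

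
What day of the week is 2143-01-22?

Doomsday rule: the anchor day for the 2100s is Sunday. For year 43: 43÷12 = 3 r 7, and 7÷4 = 1, so 3+7+1 = 11.
Sunday + 11 ≡ Thursday — that's 2143's doomsday.
In January the doomsday date is Jan 3 (2143 is not a leap year).
Jan 22 is 19 days after Jan 3; 19 mod 7 = 5, so Thursday + 5 = Tuesday.

Tuesday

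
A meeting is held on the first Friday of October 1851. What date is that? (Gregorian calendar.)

October 1, 1851 is a Wednesday.
The first Friday is therefore October 3 (2 days later).

October 3, 1851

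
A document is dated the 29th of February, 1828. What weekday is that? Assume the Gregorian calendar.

Doomsday rule: the anchor day for the 1800s is Friday. For year 28: 28÷12 = 2 r 4, and 4÷4 = 1, so 2+4+1 = 7.
Friday + 7 ≡ Friday — that's 1828's doomsday.
In February the doomsday date is Feb 29 (1828 is a leap year (divisible by 4)).
Feb 29 is the doomsday itself: Friday.

Friday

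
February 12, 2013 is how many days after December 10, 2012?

Dec 10, 2012 → Jan 10, 2013: 31 days (December has 31).
Jan 10, 2013 → Feb 10, 2013: 31 days (January has 31).
Feb 10, 2013 → Feb 12, 2013: 2 days.
Total: 64 days.

64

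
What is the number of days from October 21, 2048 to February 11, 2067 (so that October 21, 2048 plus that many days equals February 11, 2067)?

6687

Oct 21, 2048 → Oct 21, 2049: 365 days.
Oct 21, 2049 → Oct 21, 2050: 365 days.
Oct 21, 2050 → Oct 21, 2051: 365 days.
Oct 21, 2051 → Oct 21, 2052: 366 days (Feb 29, 2052 is in that span).
Oct 21, 2052 → Oct 21, 2053: 365 days.
Oct 21, 2053 → Oct 21, 2054: 365 days.
Oct 21, 2054 → Oct 21, 2055: 365 days.
Oct 21, 2055 → Oct 21, 2056: 366 days (Feb 29, 2056 is in that span).
Oct 21, 2056 → Oct 21, 2057: 365 days.
Oct 21, 2057 → Oct 21, 2058: 365 days.
Oct 21, 2058 → Oct 21, 2059: 365 days.
Oct 21, 2059 → Oct 21, 2060: 366 days (Feb 29, 2060 is in that span).
Oct 21, 2060 → Oct 21, 2061: 365 days.
Oct 21, 2061 → Oct 21, 2062: 365 days.
Oct 21, 2062 → Oct 21, 2063: 365 days.
Oct 21, 2063 → Oct 21, 2064: 366 days (Feb 29, 2064 is in that span).
Oct 21, 2064 → Oct 21, 2065: 365 days.
Oct 21, 2065 → Oct 21, 2066: 365 days.
Oct 21, 2066 → Nov 21, 2066: 31 days (October has 31).
Nov 21, 2066 → Dec 21, 2066: 30 days (November has 30).
Dec 21, 2066 → Jan 21, 2067: 31 days (December has 31).
Jan 21, 2067 → Feb 11, 2067: 21 days.
Total: 6687 days.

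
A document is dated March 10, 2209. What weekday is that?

Doomsday rule: the anchor day for the 2200s is Friday. For year 09: 9÷12 = 0 r 9, and 9÷4 = 2, so 0+9+2 = 11.
Friday + 11 ≡ Tuesday — that's 2209's doomsday.
In March the doomsday date is Mar 14.
Mar 10 is 4 days before Mar 14; 4 mod 7 = 4, so Tuesday − 4 = Friday.

Friday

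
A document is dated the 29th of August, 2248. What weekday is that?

Doomsday rule: the anchor day for the 2200s is Friday. For year 48: 48÷12 = 4 r 0, and 0÷4 = 0, so 4+0+0 = 4.
Friday + 4 ≡ Tuesday — that's 2248's doomsday.
In August the doomsday date is Aug 8.
Aug 29 is 21 days after Aug 8; 21 mod 7 = 0, so Tuesday + 0 = Tuesday.

Tuesday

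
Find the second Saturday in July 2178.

July 11, 2178

July 1, 2178 is a Wednesday.
The first Saturday is therefore July 4 (3 days later).
The second Saturday is 4 + 1×7 = July 11.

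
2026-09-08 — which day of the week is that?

Tuesday

Doomsday rule: the anchor day for the 2000s is Tuesday. For year 26: 26÷12 = 2 r 2, and 2÷4 = 0, so 2+2+0 = 4.
Tuesday + 4 ≡ Saturday — that's 2026's doomsday.
In September the doomsday date is Sep 5.
Sep 8 is 3 days after Sep 5; 3 mod 7 = 3, so Saturday + 3 = Tuesday.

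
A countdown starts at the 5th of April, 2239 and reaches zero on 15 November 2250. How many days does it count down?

4242

Apr 5, 2239 → Apr 5, 2240: 366 days (Feb 29, 2240 is in that span).
Apr 5, 2240 → Apr 5, 2241: 365 days.
Apr 5, 2241 → Apr 5, 2242: 365 days.
Apr 5, 2242 → Apr 5, 2243: 365 days.
Apr 5, 2243 → Apr 5, 2244: 366 days (Feb 29, 2244 is in that span).
Apr 5, 2244 → Apr 5, 2245: 365 days.
Apr 5, 2245 → Apr 5, 2246: 365 days.
Apr 5, 2246 → Apr 5, 2247: 365 days.
Apr 5, 2247 → Apr 5, 2248: 366 days (Feb 29, 2248 is in that span).
Apr 5, 2248 → Apr 5, 2249: 365 days.
Apr 5, 2249 → Apr 5, 2250: 365 days.
Apr 5, 2250 → May 5, 2250: 30 days (April has 30).
May 5, 2250 → Jun 5, 2250: 31 days (May has 31).
Jun 5, 2250 → Jul 5, 2250: 30 days (June has 30).
Jul 5, 2250 → Aug 5, 2250: 31 days (July has 31).
Aug 5, 2250 → Sep 5, 2250: 31 days (August has 31).
Sep 5, 2250 → Oct 5, 2250: 30 days (September has 30).
Oct 5, 2250 → Nov 5, 2250: 31 days (October has 31).
Nov 5, 2250 → Nov 15, 2250: 10 days.
Total: 4242 days.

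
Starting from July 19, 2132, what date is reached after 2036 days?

February 14, 2138

+365 (one year) → Jul 19, 2133 (1671 left).
+365 (one year) → Jul 19, 2134 (1306 left).
+365 (one year) → Jul 19, 2135 (941 left).
+366 (one year; includes Feb 29, 2136) → Jul 19, 2136 (575 left).
+365 (one year) → Jul 19, 2137 (210 left).
Jul has 31 days: +13 → Aug 1, 2137 (197 left).
Aug has 31 days: +31 → Sep 1, 2137 (166 left).
Sep has 30 days: +30 → Oct 1, 2137 (136 left).
Oct has 31 days: +31 → Nov 1, 2137 (105 left).
Nov has 30 days: +30 → Dec 1, 2137 (75 left).
Dec has 31 days: +31 → Jan 1, 2138 (44 left).
Jan has 31 days: +31 → Feb 1, 2138 (13 left).
+13 → Feb 14, 2138.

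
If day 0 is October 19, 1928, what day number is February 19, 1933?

Oct 19, 1928 → Oct 19, 1929: 365 days.
Oct 19, 1929 → Oct 19, 1930: 365 days.
Oct 19, 1930 → Oct 19, 1931: 365 days.
Oct 19, 1931 → Oct 19, 1932: 366 days (Feb 29, 1932 is in that span).
Oct 19, 1932 → Nov 19, 1932: 31 days (October has 31).
Nov 19, 1932 → Dec 19, 1932: 30 days (November has 30).
Dec 19, 1932 → Jan 19, 1933: 31 days (December has 31).
Jan 19, 1933 → Feb 19, 1933: 31 days.
Total: 1584 days.

1584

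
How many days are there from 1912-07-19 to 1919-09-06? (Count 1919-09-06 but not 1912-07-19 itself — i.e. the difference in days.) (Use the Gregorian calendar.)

Jul 19, 1912 → Jul 19, 1913: 365 days.
Jul 19, 1913 → Jul 19, 1914: 365 days.
Jul 19, 1914 → Jul 19, 1915: 365 days.
Jul 19, 1915 → Jul 19, 1916: 366 days (Feb 29, 1916 is in that span).
Jul 19, 1916 → Jul 19, 1917: 365 days.
Jul 19, 1917 → Jul 19, 1918: 365 days.
Jul 19, 1918 → Jul 19, 1919: 365 days.
Jul 19, 1919 → Aug 19, 1919: 31 days (July has 31).
Aug 19, 1919 → Sep 6, 1919: 18 days.
Total: 2605 days.

2605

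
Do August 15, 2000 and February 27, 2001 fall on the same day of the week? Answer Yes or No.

Yes

From Aug 15, 2000 to Feb 27, 2001 is 196 days.
196 mod 7 = 0, so they are the same weekday.
(Aug 15, 2000 is a Tuesday; Feb 27, 2001 is a Tuesday.)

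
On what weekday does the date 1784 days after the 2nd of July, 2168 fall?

First find the weekday of Jul 2, 2168. Doomsday rule: the anchor day for the 2100s is Sunday. For year 68: 68÷12 = 5 r 8, and 8÷4 = 2, so 5+8+2 = 15.
Sunday + 15 ≡ Monday — that's 2168's doomsday.
In July the doomsday date is Jul 11.
Jul 2 is 9 days before Jul 11; 9 mod 7 = 2, so Monday − 2 = Saturday.
1784 mod 7 = 6, so 1784 days after a Saturday is Saturday + 6 = Friday.

Friday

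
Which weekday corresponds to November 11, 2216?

Doomsday rule: the anchor day for the 2200s is Friday. For year 16: 16÷12 = 1 r 4, and 4÷4 = 1, so 1+4+1 = 6.
Friday + 6 ≡ Thursday — that's 2216's doomsday.
In November the doomsday date is Nov 7.
Nov 11 is 4 days after Nov 7; 4 mod 7 = 4, so Thursday + 4 = Monday.

Monday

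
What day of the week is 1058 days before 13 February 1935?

First find the weekday of Feb 13, 1935. Doomsday rule: the anchor day for the 1900s is Wednesday. For year 35: 35÷12 = 2 r 11, and 11÷4 = 2, so 2+11+2 = 15.
Wednesday + 15 ≡ Thursday — that's 1935's doomsday.
In February the doomsday date is Feb 28 (1935 is not a leap year).
Feb 13 is 15 days before Feb 28; 15 mod 7 = 1, so Thursday − 1 = Wednesday.
1058 mod 7 = 1, so 1058 days before a Wednesday is Wednesday − 1 = Tuesday.

Tuesday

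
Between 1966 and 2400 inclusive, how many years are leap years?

Multiples of 4 in [1966,2400]: 109.
Of those, multiples of 100: 5 (not leap unless ÷400).
Multiples of 400: 2.
Leap years = 109 − 5 + 2 = 106.

106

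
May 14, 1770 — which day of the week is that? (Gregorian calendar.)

Doomsday rule: the anchor day for the 1700s is Sunday. For year 70: 70÷12 = 5 r 10, and 10÷4 = 2, so 5+10+2 = 17.
Sunday + 17 ≡ Wednesday — that's 1770's doomsday.
In May the doomsday date is May 9.
May 14 is 5 days after May 9; 5 mod 7 = 5, so Wednesday + 5 = Monday.

Monday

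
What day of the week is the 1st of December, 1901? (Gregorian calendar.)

Doomsday rule: the anchor day for the 1900s is Wednesday. For year 01: 1÷12 = 0 r 1, and 1÷4 = 0, so 0+1+0 = 1.
Wednesday + 1 ≡ Thursday — that's 1901's doomsday.
In December the doomsday date is Dec 12.
Dec 1 is 11 days before Dec 12; 11 mod 7 = 4, so Thursday − 4 = Sunday.

Sunday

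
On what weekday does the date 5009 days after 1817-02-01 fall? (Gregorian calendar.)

Wednesday

First find the weekday of Feb 1, 1817. Doomsday rule: the anchor day for the 1800s is Friday. For year 17: 17÷12 = 1 r 5, and 5÷4 = 1, so 1+5+1 = 7.
Friday + 7 ≡ Friday — that's 1817's doomsday.
In February the doomsday date is Feb 28 (1817 is not a leap year).
Feb 1 is 27 days before Feb 28; 27 mod 7 = 6, so Friday − 6 = Saturday.
5009 mod 7 = 4, so 5009 days after a Saturday is Saturday + 4 = Wednesday.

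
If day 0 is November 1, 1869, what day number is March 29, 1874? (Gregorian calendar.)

Nov 1, 1869 → Nov 1, 1870: 365 days.
Nov 1, 1870 → Nov 1, 1871: 365 days.
Nov 1, 1871 → Nov 1, 1872: 366 days (Feb 29, 1872 is in that span).
Nov 1, 1872 → Nov 1, 1873: 365 days.
Nov 1, 1873 → Dec 1, 1873: 30 days (November has 30).
Dec 1, 1873 → Jan 1, 1874: 31 days (December has 31).
Jan 1, 1874 → Feb 1, 1874: 31 days (January has 31).
Feb 1, 1874 → Mar 1, 1874: 28 days (February has 28).
Mar 1, 1874 → Mar 29, 1874: 28 days.
Total: 1609 days.

1609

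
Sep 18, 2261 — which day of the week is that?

Wednesday

Doomsday rule: the anchor day for the 2200s is Friday. For year 61: 61÷12 = 5 r 1, and 1÷4 = 0, so 5+1+0 = 6.
Friday + 6 ≡ Thursday — that's 2261's doomsday.
In September the doomsday date is Sep 5.
Sep 18 is 13 days after Sep 5; 13 mod 7 = 6, so Thursday + 6 = Wednesday.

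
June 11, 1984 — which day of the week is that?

Monday

January 1, 1984 is a Sunday.
Jan 1, 1984 → Feb 1, 1984: 31 days (January has 31).
Feb 1, 1984 → Mar 1, 1984: 29 days (February has 29).
Mar 1, 1984 → Apr 1, 1984: 31 days (March has 31).
Apr 1, 1984 → May 1, 1984: 30 days (April has 30).
May 1, 1984 → Jun 1, 1984: 31 days (May has 31).
Jun 1, 1984 → Jun 11, 1984: 10 days.
Total: 162 days.
162 mod 7 = 1, so Sunday + 1 = Monday.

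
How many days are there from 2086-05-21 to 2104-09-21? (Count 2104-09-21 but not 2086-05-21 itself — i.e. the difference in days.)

6697

May 21, 2086 → May 21, 2087: 365 days.
May 21, 2087 → May 21, 2088: 366 days (Feb 29, 2088 is in that span).
May 21, 2088 → May 21, 2089: 365 days.
May 21, 2089 → May 21, 2090: 365 days.
May 21, 2090 → May 21, 2091: 365 days.
May 21, 2091 → May 21, 2092: 366 days (Feb 29, 2092 is in that span).
May 21, 2092 → May 21, 2093: 365 days.
May 21, 2093 → May 21, 2094: 365 days.
May 21, 2094 → May 21, 2095: 365 days.
May 21, 2095 → May 21, 2096: 366 days (Feb 29, 2096 is in that span).
May 21, 2096 → May 21, 2097: 365 days.
May 21, 2097 → May 21, 2098: 365 days.
May 21, 2098 → May 21, 2099: 365 days.
May 21, 2099 → May 21, 2100: 365 days.
May 21, 2100 → May 21, 2101: 365 days.
May 21, 2101 → May 21, 2102: 365 days.
May 21, 2102 → May 21, 2103: 365 days.
May 21, 2103 → May 21, 2104: 366 days (Feb 29, 2104 is in that span).
May 21, 2104 → Jun 21, 2104: 31 days (May has 31).
Jun 21, 2104 → Jul 21, 2104: 30 days (June has 30).
Jul 21, 2104 → Aug 21, 2104: 31 days (July has 31).
Aug 21, 2104 → Sep 21, 2104: 31 days.
Total: 6697 days.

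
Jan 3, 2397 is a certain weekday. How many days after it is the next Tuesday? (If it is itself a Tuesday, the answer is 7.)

4

Jan 3, 2397 is a Friday.
From Friday to the next Tuesday is 4 days.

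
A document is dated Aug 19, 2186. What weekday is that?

Doomsday rule: the anchor day for the 2100s is Sunday. For year 86: 86÷12 = 7 r 2, and 2÷4 = 0, so 7+2+0 = 9.
Sunday + 9 ≡ Tuesday — that's 2186's doomsday.
In August the doomsday date is Aug 8.
Aug 19 is 11 days after Aug 8; 11 mod 7 = 4, so Tuesday + 4 = Saturday.

Saturday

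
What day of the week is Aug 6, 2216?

Tuesday

Doomsday rule: the anchor day for the 2200s is Friday. For year 16: 16÷12 = 1 r 4, and 4÷4 = 1, so 1+4+1 = 6.
Friday + 6 ≡ Thursday — that's 2216's doomsday.
In August the doomsday date is Aug 8.
Aug 6 is 2 days before Aug 8; 2 mod 7 = 2, so Thursday − 2 = Tuesday.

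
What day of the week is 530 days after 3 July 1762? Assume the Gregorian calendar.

First find the weekday of Jul 3, 1762. Doomsday rule: the anchor day for the 1700s is Sunday. For year 62: 62÷12 = 5 r 2, and 2÷4 = 0, so 5+2+0 = 7.
Sunday + 7 ≡ Sunday — that's 1762's doomsday.
In July the doomsday date is Jul 11.
Jul 3 is 8 days before Jul 11; 8 mod 7 = 1, so Sunday − 1 = Saturday.
530 mod 7 = 5, so 530 days after a Saturday is Saturday + 5 = Thursday.

Thursday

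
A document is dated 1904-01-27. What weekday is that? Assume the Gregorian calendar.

Wednesday

Doomsday rule: the anchor day for the 1900s is Wednesday. For year 04: 4÷12 = 0 r 4, and 4÷4 = 1, so 0+4+1 = 5.
Wednesday + 5 ≡ Monday — that's 1904's doomsday.
In January the doomsday date is Jan 4 (1904 is a leap year (divisible by 4)).
Jan 27 is 23 days after Jan 4; 23 mod 7 = 2, so Monday + 2 = Wednesday.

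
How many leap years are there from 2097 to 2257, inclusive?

38

Multiples of 4 in [2097,2257]: 40.
Of those, multiples of 100: 2 (not leap unless ÷400).
Multiples of 400: 0.
Leap years = 40 − 2 + 0 = 38.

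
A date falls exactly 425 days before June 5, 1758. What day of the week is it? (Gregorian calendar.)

Wednesday

First find the weekday of Jun 5, 1758. Doomsday rule: the anchor day for the 1700s is Sunday. For year 58: 58÷12 = 4 r 10, and 10÷4 = 2, so 4+10+2 = 16.
Sunday + 16 ≡ Tuesday — that's 1758's doomsday.
In June the doomsday date is Jun 6.
Jun 5 is 1 day before Jun 6; 1 mod 7 = 1, so Tuesday − 1 = Monday.
425 mod 7 = 5, so 425 days before a Monday is Monday − 5 = Wednesday.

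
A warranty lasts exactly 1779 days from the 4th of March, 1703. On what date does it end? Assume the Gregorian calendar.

January 16, 1708

+366 (one year; includes Feb 29, 1704) → Mar 4, 1704 (1413 left).
+365 (one year) → Mar 4, 1705 (1048 left).
+365 (one year) → Mar 4, 1706 (683 left).
+365 (one year) → Mar 4, 1707 (318 left).
Mar has 31 days: +28 → Apr 1, 1707 (290 left).
Apr has 30 days: +30 → May 1, 1707 (260 left).
May has 31 days: +31 → Jun 1, 1707 (229 left).
Jun has 30 days: +30 → Jul 1, 1707 (199 left).
Jul has 31 days: +31 → Aug 1, 1707 (168 left).
Aug has 31 days: +31 → Sep 1, 1707 (137 left).
Sep has 30 days: +30 → Oct 1, 1707 (107 left).
Oct has 31 days: +31 → Nov 1, 1707 (76 left).
Nov has 30 days: +30 → Dec 1, 1707 (46 left).
Dec has 31 days: +31 → Jan 1, 1708 (15 left).
+15 → Jan 16, 1708.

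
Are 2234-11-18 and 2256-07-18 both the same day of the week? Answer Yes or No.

From Nov 18, 2234 to Jul 18, 2256 is 7913 days.
7913 mod 7 = 3, so they are different weekdays.
(Nov 18, 2234 is a Tuesday; Jul 18, 2256 is a Friday.)

No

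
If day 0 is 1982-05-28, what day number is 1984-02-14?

May 28, 1982 → May 28, 1983: 365 days.
May 28, 1983 → Jun 28, 1983: 31 days (May has 31).
Jun 28, 1983 → Jul 28, 1983: 30 days (June has 30).
Jul 28, 1983 → Aug 28, 1983: 31 days (July has 31).
Aug 28, 1983 → Sep 28, 1983: 31 days (August has 31).
Sep 28, 1983 → Oct 28, 1983: 30 days (September has 30).
Oct 28, 1983 → Nov 28, 1983: 31 days (October has 31).
Nov 28, 1983 → Dec 28, 1983: 30 days (November has 30).
Dec 28, 1983 → Jan 28, 1984: 31 days (December has 31).
Jan 28, 1984 → Feb 14, 1984: 17 days.
Total: 627 days.

627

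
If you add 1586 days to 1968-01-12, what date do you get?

May 16, 1972

+366 (one year; includes Feb 29, 1968) → Jan 12, 1969 (1220 left).
+365 (one year) → Jan 12, 1970 (855 left).
+365 (one year) → Jan 12, 1971 (490 left).
+365 (one year) → Jan 12, 1972 (125 left).
Jan has 31 days: +20 → Feb 1, 1972 (105 left).
Feb has 29 days: +29 → Mar 1, 1972 (76 left).
Mar has 31 days: +31 → Apr 1, 1972 (45 left).
Apr has 30 days: +30 → May 1, 1972 (15 left).
+15 → May 16, 1972.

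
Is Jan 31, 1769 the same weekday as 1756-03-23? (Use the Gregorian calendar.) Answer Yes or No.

Yes

From Mar 23, 1756 to Jan 31, 1769 is 4697 days.
4697 mod 7 = 0, so they are the same weekday.
(Mar 23, 1756 is a Tuesday; Jan 31, 1769 is a Tuesday.)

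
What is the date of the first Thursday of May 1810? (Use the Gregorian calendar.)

May 3, 1810

May 1, 1810 is a Tuesday.
The first Thursday is therefore May 3 (2 days later).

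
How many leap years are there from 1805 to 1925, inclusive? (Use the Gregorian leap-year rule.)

Multiples of 4 in [1805,1925]: 30.
Of those, multiples of 100: 1 (not leap unless ÷400).
Multiples of 400: 0.
Leap years = 30 − 1 + 0 = 29.

29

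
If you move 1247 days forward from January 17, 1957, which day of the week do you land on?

Friday

Jan 17, 1957 is a Thursday.
1247 mod 7 = 1, so 1247 days after a Thursday is Thursday + 1 = Friday.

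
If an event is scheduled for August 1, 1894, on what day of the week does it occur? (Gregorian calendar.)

Doomsday rule: the anchor day for the 1800s is Friday. For year 94: 94÷12 = 7 r 10, and 10÷4 = 2, so 7+10+2 = 19.
Friday + 19 ≡ Wednesday — that's 1894's doomsday.
In August the doomsday date is Aug 8.
Aug 1 is 7 days before Aug 8; 7 mod 7 = 0, so Wednesday − 0 = Wednesday.

Wednesday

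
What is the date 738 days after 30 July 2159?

August 6, 2161

+366 (one year; includes Feb 29, 2160) → Jul 30, 2160 (372 left).
Jul has 31 days: +2 → Aug 1, 2160 (370 left).
Aug has 31 days: +31 → Sep 1, 2160 (339 left).
Sep has 30 days: +30 → Oct 1, 2160 (309 left).
Oct has 31 days: +31 → Nov 1, 2160 (278 left).
Nov has 30 days: +30 → Dec 1, 2160 (248 left).
Dec has 31 days: +31 → Jan 1, 2161 (217 left).
Jan has 31 days: +31 → Feb 1, 2161 (186 left).
Feb has 28 days: +28 → Mar 1, 2161 (158 left).
Mar has 31 days: +31 → Apr 1, 2161 (127 left).
Apr has 30 days: +30 → May 1, 2161 (97 left).
May has 31 days: +31 → Jun 1, 2161 (66 left).
Jun has 30 days: +30 → Jul 1, 2161 (36 left).
Jul has 31 days: +31 → Aug 1, 2161 (5 left).
+5 → Aug 6, 2161.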